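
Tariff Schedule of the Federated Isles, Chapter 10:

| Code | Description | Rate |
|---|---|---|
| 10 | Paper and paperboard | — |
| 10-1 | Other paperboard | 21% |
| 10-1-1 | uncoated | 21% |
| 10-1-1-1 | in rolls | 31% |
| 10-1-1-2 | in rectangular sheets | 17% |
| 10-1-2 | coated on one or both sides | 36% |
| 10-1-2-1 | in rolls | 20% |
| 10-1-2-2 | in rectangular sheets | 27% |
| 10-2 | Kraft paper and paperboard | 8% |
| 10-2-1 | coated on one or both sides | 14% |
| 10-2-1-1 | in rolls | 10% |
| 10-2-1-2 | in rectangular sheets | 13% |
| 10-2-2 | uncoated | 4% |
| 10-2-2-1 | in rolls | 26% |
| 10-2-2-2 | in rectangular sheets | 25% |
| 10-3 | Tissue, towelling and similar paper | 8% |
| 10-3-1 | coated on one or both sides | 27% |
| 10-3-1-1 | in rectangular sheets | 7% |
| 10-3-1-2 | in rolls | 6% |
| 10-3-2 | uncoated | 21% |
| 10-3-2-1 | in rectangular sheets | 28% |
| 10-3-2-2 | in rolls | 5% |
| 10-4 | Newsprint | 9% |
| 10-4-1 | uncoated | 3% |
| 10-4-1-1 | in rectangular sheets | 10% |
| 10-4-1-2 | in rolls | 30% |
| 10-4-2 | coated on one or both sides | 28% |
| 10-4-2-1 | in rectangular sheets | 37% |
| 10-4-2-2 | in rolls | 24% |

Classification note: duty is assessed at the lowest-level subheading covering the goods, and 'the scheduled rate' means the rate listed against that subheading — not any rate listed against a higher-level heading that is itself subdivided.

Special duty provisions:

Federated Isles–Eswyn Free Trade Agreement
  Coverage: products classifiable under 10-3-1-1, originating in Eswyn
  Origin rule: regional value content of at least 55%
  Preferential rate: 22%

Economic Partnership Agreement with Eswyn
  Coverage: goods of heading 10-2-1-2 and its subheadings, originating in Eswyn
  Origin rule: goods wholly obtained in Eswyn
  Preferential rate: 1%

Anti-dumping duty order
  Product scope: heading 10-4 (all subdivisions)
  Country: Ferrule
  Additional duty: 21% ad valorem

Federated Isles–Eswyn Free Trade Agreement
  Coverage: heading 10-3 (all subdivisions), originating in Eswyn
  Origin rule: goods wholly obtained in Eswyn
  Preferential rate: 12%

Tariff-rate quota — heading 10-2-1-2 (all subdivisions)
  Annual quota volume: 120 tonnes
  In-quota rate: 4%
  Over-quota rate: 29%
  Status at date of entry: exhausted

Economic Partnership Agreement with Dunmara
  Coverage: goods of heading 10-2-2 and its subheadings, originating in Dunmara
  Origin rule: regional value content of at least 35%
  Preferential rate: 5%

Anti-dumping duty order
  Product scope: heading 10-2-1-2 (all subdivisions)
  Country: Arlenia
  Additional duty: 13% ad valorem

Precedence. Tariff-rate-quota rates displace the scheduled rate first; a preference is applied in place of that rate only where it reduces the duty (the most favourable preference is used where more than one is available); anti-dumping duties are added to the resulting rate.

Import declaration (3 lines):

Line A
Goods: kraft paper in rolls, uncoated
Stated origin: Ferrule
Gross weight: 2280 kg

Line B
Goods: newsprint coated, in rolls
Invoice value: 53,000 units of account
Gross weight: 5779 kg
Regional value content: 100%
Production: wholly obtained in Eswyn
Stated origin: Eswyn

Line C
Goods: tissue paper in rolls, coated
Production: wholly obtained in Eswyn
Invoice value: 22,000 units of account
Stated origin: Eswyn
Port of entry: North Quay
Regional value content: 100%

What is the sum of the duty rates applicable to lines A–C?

Line A: kraft paper → 10-2; uncoated → 10-2-2; in rolls → 10-2-2-1. Scheduled 26%. No special measure applies. → 26%.
Line B: newsprint → 10-4; coated → 10-4-2; in rolls → 10-4-2-2. Scheduled 24%. Eswyn agreement on 10-3-1-1: 10-4-2-2 not covered; Eswyn agreement on 10-2-1-2: 10-4-2-2 not covered; Eswyn agreement on 10-3: 10-4-2-2 not covered. → 24%.
Line C: tissue paper → 10-3; coated → 10-3-1; in rolls → 10-3-1-2. Scheduled 6%. Eswyn agreement on 10-3-1-1: 10-3-1-2 not covered; Eswyn agreement on 10-2-1-2: 10-3-1-2 not covered; Eswyn agreement on 10-3: wholly obtained → 12% available; preference 12% not lower than 6% → no reduction. → 6%.
Sum: 26% + 24% + 6% = 56%.

56%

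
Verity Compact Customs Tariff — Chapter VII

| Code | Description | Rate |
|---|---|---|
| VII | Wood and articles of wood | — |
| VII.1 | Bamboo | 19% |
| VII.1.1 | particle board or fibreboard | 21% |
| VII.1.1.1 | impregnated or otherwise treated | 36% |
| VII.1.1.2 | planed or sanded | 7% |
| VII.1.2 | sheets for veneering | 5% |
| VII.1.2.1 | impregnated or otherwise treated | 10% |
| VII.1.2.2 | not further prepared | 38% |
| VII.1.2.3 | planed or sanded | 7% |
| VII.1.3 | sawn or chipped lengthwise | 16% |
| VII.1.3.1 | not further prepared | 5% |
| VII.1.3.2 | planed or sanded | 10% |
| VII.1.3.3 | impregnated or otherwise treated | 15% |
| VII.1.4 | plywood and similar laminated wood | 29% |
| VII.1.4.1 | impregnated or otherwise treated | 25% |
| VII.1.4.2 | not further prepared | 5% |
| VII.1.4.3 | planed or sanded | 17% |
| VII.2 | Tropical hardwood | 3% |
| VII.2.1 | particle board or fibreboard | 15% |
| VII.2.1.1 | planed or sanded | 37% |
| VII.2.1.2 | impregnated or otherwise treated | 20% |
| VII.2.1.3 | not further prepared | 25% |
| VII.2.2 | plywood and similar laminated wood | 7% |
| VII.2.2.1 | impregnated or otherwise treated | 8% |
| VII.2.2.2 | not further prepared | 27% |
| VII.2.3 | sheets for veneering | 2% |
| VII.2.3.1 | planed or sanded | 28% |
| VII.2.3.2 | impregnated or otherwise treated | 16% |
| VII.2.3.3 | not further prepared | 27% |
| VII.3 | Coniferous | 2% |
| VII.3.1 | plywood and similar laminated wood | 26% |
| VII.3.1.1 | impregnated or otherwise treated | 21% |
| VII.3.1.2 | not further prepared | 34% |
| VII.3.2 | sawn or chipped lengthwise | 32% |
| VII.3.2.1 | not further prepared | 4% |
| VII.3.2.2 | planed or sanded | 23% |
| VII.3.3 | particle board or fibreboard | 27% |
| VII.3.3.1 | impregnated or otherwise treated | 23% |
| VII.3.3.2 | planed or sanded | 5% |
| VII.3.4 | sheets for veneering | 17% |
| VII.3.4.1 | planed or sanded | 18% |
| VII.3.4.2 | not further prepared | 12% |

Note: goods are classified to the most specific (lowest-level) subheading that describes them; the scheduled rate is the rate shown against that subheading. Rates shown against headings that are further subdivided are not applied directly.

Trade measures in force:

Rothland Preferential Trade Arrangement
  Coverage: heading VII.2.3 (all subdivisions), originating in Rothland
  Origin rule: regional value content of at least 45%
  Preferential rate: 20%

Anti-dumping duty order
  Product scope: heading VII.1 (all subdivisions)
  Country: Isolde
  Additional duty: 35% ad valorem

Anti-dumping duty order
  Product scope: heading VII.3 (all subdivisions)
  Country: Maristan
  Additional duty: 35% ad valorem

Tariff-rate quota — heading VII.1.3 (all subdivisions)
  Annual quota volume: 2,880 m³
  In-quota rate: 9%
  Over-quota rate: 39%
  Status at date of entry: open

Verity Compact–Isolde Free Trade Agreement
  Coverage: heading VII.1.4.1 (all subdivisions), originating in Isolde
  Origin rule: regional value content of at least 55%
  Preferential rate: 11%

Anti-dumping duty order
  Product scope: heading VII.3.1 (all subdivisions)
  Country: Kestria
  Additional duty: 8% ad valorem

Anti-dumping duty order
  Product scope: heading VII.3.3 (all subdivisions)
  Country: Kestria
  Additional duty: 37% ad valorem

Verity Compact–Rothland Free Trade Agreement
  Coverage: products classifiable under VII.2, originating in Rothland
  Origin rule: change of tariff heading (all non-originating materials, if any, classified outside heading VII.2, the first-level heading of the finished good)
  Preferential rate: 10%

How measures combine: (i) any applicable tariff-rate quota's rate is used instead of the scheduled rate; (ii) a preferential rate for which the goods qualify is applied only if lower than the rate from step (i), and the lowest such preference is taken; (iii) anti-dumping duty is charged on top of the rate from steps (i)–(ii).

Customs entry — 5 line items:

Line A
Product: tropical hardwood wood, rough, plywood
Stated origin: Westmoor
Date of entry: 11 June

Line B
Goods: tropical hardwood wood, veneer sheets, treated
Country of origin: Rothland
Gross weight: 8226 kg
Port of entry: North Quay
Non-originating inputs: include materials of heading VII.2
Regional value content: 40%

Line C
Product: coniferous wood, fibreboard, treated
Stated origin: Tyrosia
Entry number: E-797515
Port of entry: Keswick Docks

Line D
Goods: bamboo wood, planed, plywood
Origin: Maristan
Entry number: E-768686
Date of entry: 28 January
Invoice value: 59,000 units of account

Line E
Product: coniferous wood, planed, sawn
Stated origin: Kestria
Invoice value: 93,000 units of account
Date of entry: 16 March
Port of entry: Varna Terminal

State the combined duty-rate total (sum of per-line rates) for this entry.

106%

Line A: tropical hardwood → VII.2; plywood → VII.2.2; rough → VII.2.2.2. Scheduled 27%. No special measure applies. → 27%.
Line B: tropical hardwood → VII.2; veneer sheets → VII.2.3; treated → VII.2.3.2. Scheduled 16%. Rothland agreement on VII.2.3: RVC < 45%; Rothland agreement on VII.2: CTH not met. → 16%.
Line C: coniferous → VII.3; fibreboard → VII.3.3; treated → VII.3.3.1. Scheduled 23%. No special measure applies. → 23%.
Line D: bamboo → VII.1; plywood → VII.1.4; planed → VII.1.4.3. Scheduled 17%. No special measure applies. → 17%.
Line E: coniferous → VII.3; sawn → VII.3.2; planed → VII.3.2.2. Scheduled 23%. No special measure applies. → 23%.
Sum: 27% + 16% + 23% + 17% + 23% = 106%.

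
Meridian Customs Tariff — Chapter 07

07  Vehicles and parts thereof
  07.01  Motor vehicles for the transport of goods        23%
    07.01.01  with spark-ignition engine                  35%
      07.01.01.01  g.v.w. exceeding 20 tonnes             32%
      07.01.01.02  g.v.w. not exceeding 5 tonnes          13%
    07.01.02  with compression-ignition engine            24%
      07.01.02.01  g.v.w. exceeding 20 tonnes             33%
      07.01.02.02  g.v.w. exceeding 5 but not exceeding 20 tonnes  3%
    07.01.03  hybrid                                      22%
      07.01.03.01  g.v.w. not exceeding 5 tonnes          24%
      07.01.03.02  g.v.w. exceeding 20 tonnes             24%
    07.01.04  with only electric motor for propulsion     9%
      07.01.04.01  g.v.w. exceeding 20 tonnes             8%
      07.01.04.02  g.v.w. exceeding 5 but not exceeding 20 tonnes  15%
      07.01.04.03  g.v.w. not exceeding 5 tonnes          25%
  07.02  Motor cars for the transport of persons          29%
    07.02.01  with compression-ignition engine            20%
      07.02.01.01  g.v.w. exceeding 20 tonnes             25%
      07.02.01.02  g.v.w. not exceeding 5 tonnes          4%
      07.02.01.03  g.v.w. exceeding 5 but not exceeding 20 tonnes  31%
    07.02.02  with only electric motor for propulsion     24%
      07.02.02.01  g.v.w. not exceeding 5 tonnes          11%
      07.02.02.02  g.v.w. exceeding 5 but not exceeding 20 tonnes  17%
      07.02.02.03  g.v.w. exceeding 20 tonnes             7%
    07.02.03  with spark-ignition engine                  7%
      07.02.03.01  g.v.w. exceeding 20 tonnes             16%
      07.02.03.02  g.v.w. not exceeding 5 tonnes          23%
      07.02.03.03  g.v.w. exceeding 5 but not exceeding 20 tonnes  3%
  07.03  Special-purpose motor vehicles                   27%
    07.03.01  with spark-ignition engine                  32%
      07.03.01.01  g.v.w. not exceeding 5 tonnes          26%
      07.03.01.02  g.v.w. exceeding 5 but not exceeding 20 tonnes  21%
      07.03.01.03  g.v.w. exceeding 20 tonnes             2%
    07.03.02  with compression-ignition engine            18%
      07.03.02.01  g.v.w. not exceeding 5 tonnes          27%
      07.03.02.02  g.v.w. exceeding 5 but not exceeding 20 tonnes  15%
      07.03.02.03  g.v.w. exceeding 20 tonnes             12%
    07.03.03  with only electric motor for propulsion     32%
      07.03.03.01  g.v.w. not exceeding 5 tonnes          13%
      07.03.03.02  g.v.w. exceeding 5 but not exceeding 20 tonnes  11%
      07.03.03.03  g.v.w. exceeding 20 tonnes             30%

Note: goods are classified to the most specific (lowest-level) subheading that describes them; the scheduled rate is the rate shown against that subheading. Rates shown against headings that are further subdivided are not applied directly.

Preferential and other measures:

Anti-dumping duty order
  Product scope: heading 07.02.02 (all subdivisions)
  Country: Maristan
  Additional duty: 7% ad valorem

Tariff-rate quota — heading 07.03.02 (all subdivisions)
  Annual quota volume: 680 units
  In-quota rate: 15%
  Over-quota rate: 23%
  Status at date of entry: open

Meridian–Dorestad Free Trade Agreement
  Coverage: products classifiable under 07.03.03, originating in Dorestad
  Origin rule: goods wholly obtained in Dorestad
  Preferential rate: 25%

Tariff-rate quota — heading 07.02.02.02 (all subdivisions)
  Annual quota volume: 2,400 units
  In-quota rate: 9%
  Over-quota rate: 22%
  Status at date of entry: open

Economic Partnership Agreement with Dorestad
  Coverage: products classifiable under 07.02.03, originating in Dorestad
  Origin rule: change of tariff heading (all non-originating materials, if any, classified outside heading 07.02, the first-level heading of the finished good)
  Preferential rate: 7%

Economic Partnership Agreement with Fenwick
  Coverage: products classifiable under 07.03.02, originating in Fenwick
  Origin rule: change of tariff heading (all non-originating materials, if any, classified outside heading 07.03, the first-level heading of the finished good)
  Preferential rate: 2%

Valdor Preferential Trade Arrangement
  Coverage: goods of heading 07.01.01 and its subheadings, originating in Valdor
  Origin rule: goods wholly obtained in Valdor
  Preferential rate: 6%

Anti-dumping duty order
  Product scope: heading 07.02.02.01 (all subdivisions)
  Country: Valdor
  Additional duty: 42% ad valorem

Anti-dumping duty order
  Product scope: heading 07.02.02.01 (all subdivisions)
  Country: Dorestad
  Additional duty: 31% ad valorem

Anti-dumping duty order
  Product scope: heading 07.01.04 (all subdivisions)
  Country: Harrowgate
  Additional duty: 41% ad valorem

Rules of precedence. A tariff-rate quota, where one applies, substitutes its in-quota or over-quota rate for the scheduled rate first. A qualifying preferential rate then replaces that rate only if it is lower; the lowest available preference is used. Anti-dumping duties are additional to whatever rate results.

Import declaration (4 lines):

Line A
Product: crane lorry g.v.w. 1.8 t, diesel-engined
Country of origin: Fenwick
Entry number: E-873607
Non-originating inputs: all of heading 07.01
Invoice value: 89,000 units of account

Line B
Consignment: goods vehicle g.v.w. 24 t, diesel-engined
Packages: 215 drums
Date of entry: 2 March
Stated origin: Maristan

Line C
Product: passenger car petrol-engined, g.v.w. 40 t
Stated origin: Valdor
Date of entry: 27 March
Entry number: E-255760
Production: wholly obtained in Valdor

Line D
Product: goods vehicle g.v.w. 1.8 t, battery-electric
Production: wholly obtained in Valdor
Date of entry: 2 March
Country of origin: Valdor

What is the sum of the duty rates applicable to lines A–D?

Line A: crane lorry → 07.03; diesel-engined → 07.03.02; g.v.w. 1.8 t → 07.03.02.01. Scheduled 27%. quota on 07.03.02 open → in-quota 15%; Fenwick agreement on 07.03.02: CTH met → 2% available; preferential 2%. → 2%.
Line B: goods vehicle → 07.01; diesel-engined → 07.01.02; g.v.w. 24 t → 07.01.02.01. Scheduled 33%. No special measure applies. → 33%.
Line C: passenger car → 07.02; petrol-engined → 07.02.03; g.v.w. 40 t → 07.02.03.01. Scheduled 16%. Valdor agreement on 07.01.01: 07.02.03.01 not covered. → 16%.
Line D: goods vehicle → 07.01; battery-electric → 07.01.04; g.v.w. 1.8 t → 07.01.04.03. Scheduled 25%. Valdor agreement on 07.01.01: 07.01.04.03 not covered. → 25%.
Sum: 2% + 33% + 16% + 25% = 76%.

76%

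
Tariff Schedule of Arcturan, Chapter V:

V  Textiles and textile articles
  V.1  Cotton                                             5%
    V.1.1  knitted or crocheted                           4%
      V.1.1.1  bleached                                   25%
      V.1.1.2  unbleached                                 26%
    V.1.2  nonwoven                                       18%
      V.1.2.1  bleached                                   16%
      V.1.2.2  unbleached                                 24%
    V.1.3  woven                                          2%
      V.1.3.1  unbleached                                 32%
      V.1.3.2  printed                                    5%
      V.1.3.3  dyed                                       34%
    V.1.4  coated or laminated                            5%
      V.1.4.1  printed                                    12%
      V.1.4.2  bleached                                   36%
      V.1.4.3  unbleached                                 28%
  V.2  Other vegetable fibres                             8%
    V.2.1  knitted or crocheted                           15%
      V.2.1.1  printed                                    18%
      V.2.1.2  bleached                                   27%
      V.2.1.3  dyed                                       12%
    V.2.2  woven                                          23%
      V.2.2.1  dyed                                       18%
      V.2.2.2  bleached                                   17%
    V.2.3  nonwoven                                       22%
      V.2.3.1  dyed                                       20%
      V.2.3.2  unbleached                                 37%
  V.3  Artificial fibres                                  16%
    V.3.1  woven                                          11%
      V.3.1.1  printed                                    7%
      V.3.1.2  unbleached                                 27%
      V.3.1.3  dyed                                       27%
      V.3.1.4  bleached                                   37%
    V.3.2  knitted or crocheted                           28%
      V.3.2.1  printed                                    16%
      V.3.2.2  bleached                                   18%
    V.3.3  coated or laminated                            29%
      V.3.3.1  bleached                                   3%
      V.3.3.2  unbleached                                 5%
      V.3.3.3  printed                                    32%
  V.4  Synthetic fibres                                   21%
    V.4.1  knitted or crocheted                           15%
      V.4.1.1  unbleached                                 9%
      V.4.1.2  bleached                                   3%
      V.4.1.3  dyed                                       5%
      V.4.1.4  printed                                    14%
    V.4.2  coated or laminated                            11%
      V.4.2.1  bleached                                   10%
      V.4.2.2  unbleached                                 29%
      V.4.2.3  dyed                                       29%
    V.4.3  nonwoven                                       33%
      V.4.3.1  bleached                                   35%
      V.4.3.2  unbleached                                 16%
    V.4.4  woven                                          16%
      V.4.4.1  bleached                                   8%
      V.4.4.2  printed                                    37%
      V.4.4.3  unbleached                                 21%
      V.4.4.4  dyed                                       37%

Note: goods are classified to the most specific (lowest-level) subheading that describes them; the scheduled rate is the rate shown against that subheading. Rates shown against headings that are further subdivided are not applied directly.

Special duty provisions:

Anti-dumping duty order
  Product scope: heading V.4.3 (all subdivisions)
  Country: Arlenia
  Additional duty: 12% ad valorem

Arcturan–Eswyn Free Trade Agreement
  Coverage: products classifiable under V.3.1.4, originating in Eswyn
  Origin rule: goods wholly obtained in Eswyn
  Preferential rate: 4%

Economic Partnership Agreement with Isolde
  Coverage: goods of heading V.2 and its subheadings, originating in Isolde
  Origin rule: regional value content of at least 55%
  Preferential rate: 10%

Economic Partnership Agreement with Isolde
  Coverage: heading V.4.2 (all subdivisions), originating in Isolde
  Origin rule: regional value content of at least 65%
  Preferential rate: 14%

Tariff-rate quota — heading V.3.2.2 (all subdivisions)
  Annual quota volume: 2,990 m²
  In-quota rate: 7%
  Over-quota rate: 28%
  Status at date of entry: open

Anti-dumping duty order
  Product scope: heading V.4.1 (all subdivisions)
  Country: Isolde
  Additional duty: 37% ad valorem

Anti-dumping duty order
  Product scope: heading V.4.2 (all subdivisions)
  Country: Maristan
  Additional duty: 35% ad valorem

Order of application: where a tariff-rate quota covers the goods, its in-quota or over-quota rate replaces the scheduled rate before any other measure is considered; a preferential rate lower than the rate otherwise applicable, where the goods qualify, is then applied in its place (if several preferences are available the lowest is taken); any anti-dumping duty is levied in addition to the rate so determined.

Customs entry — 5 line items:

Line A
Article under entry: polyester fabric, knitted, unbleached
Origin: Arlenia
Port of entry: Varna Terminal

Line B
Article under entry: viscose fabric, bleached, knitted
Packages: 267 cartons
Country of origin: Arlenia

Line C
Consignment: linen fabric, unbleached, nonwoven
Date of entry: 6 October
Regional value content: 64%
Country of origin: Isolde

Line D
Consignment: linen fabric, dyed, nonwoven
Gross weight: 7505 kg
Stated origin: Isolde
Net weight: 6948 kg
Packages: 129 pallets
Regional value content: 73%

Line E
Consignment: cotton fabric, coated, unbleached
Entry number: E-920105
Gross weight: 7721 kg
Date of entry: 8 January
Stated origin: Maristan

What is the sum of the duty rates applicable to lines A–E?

Line A: polyester → V.4; knitted → V.4.1; unbleached → V.4.1.1. Scheduled 9%. No special measure applies. → 9%.
Line B: viscose → V.3; knitted → V.3.2; bleached → V.3.2.2. Scheduled 18%. quota on V.3.2.2 open → in-quota 7%. → 7%.
Line C: linen → V.2; nonwoven → V.2.3; unbleached → V.2.3.2. Scheduled 37%. Isolde agreement on V.2: RVC ≥ 55% → 10% available; Isolde agreement on V.4.2: V.2.3.2 not covered; preferential 10%. → 10%.
Line D: linen → V.2; nonwoven → V.2.3; dyed → V.2.3.1. Scheduled 20%. Isolde agreement on V.2: RVC ≥ 55% → 10% available; Isolde agreement on V.4.2: V.2.3.1 not covered; preferential 10%. → 10%.
Line E: cotton → V.1; coated → V.1.4; unbleached → V.1.4.3. Scheduled 28%. No special measure applies. → 28%.
Sum: 9% + 7% + 10% + 10% + 28% = 64%.

64%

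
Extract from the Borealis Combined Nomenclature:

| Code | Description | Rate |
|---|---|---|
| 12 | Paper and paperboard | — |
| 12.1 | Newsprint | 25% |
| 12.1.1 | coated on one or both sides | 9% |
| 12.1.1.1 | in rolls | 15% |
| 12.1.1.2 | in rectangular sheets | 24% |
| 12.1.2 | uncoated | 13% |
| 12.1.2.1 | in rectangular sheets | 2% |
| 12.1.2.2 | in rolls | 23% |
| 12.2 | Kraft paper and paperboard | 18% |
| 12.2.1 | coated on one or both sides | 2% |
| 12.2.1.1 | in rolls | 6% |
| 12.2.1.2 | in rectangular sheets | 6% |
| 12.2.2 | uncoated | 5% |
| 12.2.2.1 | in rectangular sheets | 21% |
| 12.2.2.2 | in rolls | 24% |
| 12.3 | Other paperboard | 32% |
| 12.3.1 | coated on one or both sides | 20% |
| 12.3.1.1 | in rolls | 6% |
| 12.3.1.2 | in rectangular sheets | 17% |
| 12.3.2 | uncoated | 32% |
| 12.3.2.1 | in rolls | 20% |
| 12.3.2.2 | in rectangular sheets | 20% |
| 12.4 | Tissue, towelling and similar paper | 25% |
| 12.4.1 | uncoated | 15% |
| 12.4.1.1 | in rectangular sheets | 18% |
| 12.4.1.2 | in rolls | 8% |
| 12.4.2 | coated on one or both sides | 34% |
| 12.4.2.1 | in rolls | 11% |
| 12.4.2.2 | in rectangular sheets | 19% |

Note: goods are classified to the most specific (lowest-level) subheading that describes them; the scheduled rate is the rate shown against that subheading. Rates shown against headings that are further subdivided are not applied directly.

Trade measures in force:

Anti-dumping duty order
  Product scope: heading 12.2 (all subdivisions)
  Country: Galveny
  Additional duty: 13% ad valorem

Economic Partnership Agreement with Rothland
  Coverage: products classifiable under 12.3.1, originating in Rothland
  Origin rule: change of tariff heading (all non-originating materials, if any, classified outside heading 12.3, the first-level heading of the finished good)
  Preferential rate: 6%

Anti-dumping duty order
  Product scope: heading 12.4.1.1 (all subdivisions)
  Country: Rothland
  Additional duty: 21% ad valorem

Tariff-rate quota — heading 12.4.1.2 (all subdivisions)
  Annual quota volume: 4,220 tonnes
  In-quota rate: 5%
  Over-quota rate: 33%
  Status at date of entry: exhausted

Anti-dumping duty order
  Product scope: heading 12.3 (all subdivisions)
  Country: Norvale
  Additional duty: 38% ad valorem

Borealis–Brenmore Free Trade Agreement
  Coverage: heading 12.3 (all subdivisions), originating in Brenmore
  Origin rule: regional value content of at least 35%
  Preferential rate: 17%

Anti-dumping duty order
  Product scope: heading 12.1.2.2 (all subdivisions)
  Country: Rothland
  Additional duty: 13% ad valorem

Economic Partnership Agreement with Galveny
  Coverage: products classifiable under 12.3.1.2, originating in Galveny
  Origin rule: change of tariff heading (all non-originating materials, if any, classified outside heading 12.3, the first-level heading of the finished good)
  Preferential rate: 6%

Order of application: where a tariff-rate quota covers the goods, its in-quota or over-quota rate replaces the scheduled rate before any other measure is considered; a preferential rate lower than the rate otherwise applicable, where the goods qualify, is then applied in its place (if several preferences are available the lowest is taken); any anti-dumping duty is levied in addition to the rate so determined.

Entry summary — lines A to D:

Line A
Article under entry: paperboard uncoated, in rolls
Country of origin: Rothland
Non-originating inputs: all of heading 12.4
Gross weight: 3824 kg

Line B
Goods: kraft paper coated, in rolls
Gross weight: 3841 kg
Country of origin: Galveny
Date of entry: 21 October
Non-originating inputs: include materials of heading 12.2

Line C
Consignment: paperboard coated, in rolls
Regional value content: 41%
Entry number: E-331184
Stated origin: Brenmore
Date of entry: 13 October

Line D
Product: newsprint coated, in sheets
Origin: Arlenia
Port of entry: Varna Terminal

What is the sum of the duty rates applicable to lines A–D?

Line A: paperboard → 12.3; uncoated → 12.3.2; in rolls → 12.3.2.1. Scheduled 20%. Rothland agreement on 12.3.1: 12.3.2.1 not covered. → 20%.
Line B: kraft paper → 12.2; coated → 12.2.1; in rolls → 12.2.1.1. Scheduled 6%. Galveny agreement on 12.3.1.2: 12.2.1.1 not covered; anti-dumping (Galveny, 12.2): +13%; total 6% + 13% = 19%. → 19%.
Line C: paperboard → 12.3; coated → 12.3.1; in rolls → 12.3.1.1. Scheduled 6%. Brenmore agreement on 12.3: RVC ≥ 35% → 17% available; preference 17% not lower than 6% → no reduction. → 6%.
Line D: newsprint → 12.1; coated → 12.1.1; in sheets → 12.1.1.2. Scheduled 24%. No special measure applies. → 24%.
Sum: 20% + 19% + 6% + 24% = 69%.

69%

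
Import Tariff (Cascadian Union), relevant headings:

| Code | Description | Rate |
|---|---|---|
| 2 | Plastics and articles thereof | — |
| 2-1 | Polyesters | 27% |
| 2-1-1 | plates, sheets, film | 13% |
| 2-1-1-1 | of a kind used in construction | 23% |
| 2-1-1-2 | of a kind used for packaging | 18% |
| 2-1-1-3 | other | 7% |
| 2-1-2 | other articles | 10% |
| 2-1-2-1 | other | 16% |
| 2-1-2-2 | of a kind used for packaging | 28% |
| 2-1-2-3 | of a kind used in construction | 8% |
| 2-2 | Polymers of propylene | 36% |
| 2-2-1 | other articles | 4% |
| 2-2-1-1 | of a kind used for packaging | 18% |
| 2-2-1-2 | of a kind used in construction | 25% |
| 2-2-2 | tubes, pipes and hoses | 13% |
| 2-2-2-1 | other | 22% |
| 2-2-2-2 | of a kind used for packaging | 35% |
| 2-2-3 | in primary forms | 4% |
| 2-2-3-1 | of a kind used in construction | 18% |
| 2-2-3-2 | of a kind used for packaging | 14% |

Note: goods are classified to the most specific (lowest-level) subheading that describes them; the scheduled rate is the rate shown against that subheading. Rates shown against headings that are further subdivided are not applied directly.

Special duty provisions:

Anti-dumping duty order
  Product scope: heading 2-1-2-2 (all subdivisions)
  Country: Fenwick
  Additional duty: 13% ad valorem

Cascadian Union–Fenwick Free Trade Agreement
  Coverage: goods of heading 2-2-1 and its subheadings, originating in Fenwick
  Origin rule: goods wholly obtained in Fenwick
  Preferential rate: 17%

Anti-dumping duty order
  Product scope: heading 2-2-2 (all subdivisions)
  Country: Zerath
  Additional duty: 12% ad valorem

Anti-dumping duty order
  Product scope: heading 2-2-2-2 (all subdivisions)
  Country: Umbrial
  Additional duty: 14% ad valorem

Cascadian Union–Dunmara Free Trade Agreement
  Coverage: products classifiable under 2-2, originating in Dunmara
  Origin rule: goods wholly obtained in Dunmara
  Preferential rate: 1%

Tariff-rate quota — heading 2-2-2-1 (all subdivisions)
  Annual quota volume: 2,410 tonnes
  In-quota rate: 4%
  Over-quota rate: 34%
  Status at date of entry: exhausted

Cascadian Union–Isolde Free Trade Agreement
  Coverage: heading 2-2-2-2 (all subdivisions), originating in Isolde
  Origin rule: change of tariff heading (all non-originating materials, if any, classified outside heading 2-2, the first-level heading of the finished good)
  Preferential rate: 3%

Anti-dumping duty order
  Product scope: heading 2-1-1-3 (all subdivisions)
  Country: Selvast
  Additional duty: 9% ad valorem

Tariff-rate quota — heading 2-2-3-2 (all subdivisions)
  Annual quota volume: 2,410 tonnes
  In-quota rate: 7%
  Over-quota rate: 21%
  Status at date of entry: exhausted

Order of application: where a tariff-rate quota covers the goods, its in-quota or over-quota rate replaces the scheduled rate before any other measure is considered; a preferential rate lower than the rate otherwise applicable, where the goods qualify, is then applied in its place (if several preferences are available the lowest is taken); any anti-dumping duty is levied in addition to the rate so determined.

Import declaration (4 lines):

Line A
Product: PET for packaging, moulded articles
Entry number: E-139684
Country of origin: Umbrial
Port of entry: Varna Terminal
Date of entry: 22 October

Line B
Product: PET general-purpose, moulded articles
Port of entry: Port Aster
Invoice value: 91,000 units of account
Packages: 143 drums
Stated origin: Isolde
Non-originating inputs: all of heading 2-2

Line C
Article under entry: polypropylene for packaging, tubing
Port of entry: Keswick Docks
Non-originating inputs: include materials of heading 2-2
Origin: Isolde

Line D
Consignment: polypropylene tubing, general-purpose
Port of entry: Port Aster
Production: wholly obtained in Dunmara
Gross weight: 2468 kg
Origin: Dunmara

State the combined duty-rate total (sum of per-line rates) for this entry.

Line A: PET → 2-1; moulded articles → 2-1-2; for packaging → 2-1-2-2. Scheduled 28%. No special measure applies. → 28%.
Line B: PET → 2-1; moulded articles → 2-1-2; general-purpose → 2-1-2-1. Scheduled 16%. Isolde agreement on 2-2-2-2: 2-1-2-1 not covered. → 16%.
Line C: polypropylene → 2-2; tubing → 2-2-2; for packaging → 2-2-2-2. Scheduled 35%. Isolde agreement on 2-2-2-2: CTH not met. → 35%.
Line D: polypropylene → 2-2; tubing → 2-2-2; general-purpose → 2-2-2-1. Scheduled 22%. quota on 2-2-2-1 exhausted → over-quota 34%; Dunmara agreement on 2-2: wholly obtained → 1% available; preferential 1%. → 1%.
Sum: 28% + 16% + 35% + 1% = 80%.

80%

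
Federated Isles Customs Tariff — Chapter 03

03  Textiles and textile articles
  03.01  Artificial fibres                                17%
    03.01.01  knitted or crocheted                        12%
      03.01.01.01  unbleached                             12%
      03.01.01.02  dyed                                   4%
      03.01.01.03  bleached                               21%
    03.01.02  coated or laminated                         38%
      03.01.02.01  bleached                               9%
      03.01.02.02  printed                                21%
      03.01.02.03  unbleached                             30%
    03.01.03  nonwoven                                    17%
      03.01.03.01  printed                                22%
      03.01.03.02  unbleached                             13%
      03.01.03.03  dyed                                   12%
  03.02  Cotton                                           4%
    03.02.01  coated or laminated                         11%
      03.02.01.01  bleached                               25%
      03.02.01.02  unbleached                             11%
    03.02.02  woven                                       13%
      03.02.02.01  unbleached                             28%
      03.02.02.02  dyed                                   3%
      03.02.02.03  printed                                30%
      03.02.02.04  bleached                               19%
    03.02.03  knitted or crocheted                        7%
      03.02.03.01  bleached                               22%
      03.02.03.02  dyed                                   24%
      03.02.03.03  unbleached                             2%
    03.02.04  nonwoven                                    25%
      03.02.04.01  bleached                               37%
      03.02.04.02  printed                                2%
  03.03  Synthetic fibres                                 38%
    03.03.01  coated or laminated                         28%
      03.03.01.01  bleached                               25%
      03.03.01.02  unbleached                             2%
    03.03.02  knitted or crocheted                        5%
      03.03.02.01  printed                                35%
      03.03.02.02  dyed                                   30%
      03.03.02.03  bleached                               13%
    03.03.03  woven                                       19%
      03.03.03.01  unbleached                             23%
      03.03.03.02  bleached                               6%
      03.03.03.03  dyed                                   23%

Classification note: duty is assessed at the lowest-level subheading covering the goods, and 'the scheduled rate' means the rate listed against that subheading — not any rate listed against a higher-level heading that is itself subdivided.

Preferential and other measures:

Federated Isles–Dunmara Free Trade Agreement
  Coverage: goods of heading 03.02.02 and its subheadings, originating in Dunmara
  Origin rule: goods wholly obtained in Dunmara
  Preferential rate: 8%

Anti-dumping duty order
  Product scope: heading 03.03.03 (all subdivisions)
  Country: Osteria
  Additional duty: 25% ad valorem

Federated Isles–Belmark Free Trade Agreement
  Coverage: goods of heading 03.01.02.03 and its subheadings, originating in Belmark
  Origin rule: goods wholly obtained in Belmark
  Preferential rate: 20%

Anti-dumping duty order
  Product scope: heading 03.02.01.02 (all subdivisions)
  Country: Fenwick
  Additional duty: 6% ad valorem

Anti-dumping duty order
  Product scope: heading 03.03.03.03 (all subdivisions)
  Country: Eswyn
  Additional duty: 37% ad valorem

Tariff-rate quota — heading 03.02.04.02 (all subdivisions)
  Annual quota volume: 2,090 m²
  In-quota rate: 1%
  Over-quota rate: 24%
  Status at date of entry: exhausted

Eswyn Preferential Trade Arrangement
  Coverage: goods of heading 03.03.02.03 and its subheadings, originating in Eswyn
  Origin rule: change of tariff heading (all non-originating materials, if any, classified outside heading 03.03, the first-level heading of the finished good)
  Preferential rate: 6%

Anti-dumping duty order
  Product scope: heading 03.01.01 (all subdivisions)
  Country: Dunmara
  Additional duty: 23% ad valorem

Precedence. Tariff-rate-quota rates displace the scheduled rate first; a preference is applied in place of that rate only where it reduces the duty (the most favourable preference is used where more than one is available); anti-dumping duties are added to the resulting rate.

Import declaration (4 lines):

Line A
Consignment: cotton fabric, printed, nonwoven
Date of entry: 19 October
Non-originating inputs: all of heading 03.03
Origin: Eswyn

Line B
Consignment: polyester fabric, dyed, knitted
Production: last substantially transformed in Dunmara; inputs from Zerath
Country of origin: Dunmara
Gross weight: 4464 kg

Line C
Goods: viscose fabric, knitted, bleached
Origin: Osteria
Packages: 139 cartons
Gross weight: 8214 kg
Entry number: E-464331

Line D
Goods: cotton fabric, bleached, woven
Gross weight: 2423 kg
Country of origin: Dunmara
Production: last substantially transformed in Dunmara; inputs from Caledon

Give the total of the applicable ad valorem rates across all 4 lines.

Line A: cotton → 03.02; nonwoven → 03.02.04; printed → 03.02.04.02. Scheduled 2%. quota on 03.02.04.02 exhausted → over-quota 24%; Eswyn agreement on 03.03.02.03: 03.02.04.02 not covered. → 24%.
Line B: polyester → 03.03; knitted → 03.03.02; dyed → 03.03.02.02. Scheduled 30%. Dunmara agreement on 03.02.02: 03.03.02.02 not covered. → 30%.
Line C: viscose → 03.01; knitted → 03.01.01; bleached → 03.01.01.03. Scheduled 21%. No special measure applies. → 21%.
Line D: cotton → 03.02; woven → 03.02.02; bleached → 03.02.02.04. Scheduled 19%. Dunmara agreement on 03.02.02: not wholly obtained. → 19%.
Sum: 24% + 30% + 21% + 19% = 94%.

94%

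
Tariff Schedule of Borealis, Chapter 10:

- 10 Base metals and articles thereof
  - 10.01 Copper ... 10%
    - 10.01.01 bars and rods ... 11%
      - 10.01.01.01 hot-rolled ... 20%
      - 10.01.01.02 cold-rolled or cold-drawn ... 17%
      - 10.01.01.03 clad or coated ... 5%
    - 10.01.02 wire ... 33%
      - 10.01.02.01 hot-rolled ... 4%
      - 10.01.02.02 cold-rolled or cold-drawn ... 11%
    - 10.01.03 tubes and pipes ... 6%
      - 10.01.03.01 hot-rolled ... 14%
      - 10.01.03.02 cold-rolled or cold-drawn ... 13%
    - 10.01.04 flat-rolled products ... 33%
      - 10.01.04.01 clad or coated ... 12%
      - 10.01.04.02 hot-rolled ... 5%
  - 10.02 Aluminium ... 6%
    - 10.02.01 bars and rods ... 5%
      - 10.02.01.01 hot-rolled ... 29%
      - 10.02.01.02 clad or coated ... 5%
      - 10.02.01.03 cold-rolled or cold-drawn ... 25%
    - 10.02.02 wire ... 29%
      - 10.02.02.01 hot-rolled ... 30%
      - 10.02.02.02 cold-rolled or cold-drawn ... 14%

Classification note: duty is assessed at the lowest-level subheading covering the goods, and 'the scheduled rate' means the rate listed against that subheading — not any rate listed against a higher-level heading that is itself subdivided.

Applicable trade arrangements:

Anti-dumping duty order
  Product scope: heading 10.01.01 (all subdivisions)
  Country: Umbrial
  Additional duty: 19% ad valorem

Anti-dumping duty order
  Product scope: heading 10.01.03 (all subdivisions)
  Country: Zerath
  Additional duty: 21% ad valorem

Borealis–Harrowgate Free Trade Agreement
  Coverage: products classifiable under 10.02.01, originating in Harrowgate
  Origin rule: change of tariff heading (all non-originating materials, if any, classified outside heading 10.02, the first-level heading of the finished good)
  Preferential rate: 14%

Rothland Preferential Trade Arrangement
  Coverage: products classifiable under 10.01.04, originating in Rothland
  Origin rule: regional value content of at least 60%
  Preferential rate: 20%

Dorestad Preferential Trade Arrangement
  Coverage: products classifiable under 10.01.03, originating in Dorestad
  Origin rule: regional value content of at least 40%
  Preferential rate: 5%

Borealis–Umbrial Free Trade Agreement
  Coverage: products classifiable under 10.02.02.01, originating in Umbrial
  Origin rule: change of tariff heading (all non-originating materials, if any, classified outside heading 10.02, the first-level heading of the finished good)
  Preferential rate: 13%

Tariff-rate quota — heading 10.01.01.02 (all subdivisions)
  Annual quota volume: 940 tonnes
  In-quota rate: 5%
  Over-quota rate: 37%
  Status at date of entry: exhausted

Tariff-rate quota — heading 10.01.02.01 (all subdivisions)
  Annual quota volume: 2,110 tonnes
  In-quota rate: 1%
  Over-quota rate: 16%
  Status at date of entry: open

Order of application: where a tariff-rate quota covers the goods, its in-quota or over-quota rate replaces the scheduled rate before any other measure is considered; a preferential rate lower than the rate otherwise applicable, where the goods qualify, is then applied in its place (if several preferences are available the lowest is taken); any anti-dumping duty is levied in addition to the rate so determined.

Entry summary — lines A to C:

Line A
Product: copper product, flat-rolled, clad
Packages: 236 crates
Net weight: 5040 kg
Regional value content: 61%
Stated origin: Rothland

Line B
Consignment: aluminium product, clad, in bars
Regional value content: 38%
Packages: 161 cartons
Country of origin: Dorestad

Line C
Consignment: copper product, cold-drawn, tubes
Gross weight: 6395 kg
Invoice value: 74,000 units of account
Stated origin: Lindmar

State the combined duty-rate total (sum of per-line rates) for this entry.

Line A: copper → 10.01; flat-rolled → 10.01.04; clad → 10.01.04.01. Scheduled 12%. Rothland agreement on 10.01.04: RVC ≥ 60% → 20% available; preference 20% not lower than 12% → no reduction. → 12%.
Line B: aluminium → 10.02; in bars → 10.02.01; clad → 10.02.01.02. Scheduled 5%. Dorestad agreement on 10.01.03: 10.02.01.02 not covered. → 5%.
Line C: copper → 10.01; tubes → 10.01.03; cold-drawn → 10.01.03.02. Scheduled 13%. No special measure applies. → 13%.
Sum: 12% + 5% + 13% = 30%.

30%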